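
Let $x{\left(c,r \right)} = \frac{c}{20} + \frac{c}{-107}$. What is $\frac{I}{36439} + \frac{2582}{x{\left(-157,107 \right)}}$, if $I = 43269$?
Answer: $- \frac{200751954449}{497720301} \approx -403.34$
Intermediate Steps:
$x{\left(c,r \right)} = \frac{87 c}{2140}$ ($x{\left(c,r \right)} = c \frac{1}{20} + c \left(- \frac{1}{107}\right) = \frac{c}{20} - \frac{c}{107} = \frac{87 c}{2140}$)
$\frac{I}{36439} + \frac{2582}{x{\left(-157,107 \right)}} = \frac{43269}{36439} + \frac{2582}{\frac{87}{2140} \left(-157\right)} = 43269 \cdot \frac{1}{36439} + \frac{2582}{- \frac{13659}{2140}} = \frac{43269}{36439} + 2582 \left(- \frac{2140}{13659}\right) = \frac{43269}{36439} - \frac{5525480}{13659} = - \frac{200751954449}{497720301}$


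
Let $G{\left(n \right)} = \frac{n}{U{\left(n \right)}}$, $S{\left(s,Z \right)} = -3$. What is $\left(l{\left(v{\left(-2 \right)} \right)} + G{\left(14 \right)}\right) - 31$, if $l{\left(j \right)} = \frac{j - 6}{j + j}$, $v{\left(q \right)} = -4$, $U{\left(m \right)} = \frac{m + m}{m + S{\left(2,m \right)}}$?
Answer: $- \frac{97}{4} \approx -24.25$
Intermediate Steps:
$U{\left(m \right)} = \frac{2 m}{-3 + m}$ ($U{\left(m \right)} = \frac{m + m}{m - 3} = \frac{2 m}{-3 + m}$)
$G{\left(n \right)} = - \frac{3}{2} + \frac{n}{2}$ ($G{\left(n \right)} = \frac{n}{2 n \frac{1}{-3 + n}} = n \frac{-3 + n}{2 n} = - \frac{3}{2} + \frac{n}{2}$)
$l{\left(j \right)} = \frac{-6 + j}{2 j}$
$\left(l{\left(v{\left(-2 \right)} \right)} + G{\left(14 \right)}\right) - 31 = \left(\frac{-6 - 4}{2 \left(-4\right)} + \left(- \frac{3}{2} + \frac{1}{2} \cdot 14\right)\right) - 31 = \left(\frac{1}{2} \left(- \frac{1}{4}\right) \left(-10\right) + \left(- \frac{3}{2} + 7\right)\right) - 31 = \left(\frac{5}{4} + \frac{11}{2}\right) - 31 = \frac{27}{4} - 31 = - \frac{97}{4}$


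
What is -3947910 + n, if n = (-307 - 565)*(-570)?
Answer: -3450870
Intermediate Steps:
n = 497040 (n = -872*(-570) = 497040)
-3947910 + n = -3947910 + 497040 = -3450870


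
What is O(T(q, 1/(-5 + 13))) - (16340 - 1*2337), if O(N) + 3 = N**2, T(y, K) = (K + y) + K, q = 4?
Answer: -223807/16 ≈ -13988.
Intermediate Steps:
T(y, K) = y + 2*K
O(N) = -3 + N**2
O(T(q, 1/(-5 + 13))) - (16340 - 1*2337) = (-3 + (4 + 2/(-5 + 13))**2) - (16340 - 1*2337) = (-3 + (4 + 2/8)**2) - (16340 - 2337) = (-3 + (4 + 2*(1/8))**2) - 1*14003 = (-3 + (4 + 1/4)**2) - 14003 = (-3 + (17/4)**2) - 14003 = (-3 + 289/16) - 14003 = 241/16 - 14003 = -223807/16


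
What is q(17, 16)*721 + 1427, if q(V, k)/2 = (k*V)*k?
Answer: 6277011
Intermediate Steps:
q(V, k) = 2*V*k² (q(V, k) = 2*((k*V)*k) = 2*((V*k)*k) = 2*(V*k²) = 2*V*k²)
q(17, 16)*721 + 1427 = (2*17*16²)*721 + 1427 = (2*17*256)*721 + 1427 = 8704*721 + 1427 = 6275584 + 1427 = 6277011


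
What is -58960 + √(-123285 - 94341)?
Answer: -58960 + I*√217626 ≈ -58960.0 + 466.5*I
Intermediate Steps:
-58960 + √(-123285 - 94341) = -58960 + √(-217626) = -58960 + I*√217626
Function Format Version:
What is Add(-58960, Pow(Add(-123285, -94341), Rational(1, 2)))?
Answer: Add(-58960, Mul(I, Pow(217626, Rational(1, 2)))) ≈ Add(-58960., Mul(466.50, I))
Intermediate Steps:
Add(-58960, Pow(Add(-123285, -94341), Rational(1, 2))) = Add(-58960, Pow(-217626, Rational(1, 2))) = Add(-58960, Mul(I, Pow(217626, Rational(1, 2))))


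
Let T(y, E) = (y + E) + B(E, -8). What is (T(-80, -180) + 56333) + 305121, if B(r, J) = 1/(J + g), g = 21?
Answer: 4695523/13 ≈ 3.6119e+5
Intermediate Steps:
B(r, J) = 1/(21 + J) (B(r, J) = 1/(J + 21) = 1/(21 + J))
T(y, E) = 1/13 + E + y (T(y, E) = (y + E) + 1/(21 - 8) = (E + y) + 1/13 = 1/13 + E + y)
(T(-80, -180) + 56333) + 305121 = ((1/13 - 180 - 80) + 56333) + 305121 = (-3379/13 + 56333) + 305121 = 728950/13 + 305121 = 4695523/13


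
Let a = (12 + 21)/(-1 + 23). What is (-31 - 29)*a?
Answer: -90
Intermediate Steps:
a = 3/2 (a = 33/22 = 33*(1/22) = 3/2 ≈ 1.5000)
(-31 - 29)*a = (-31 - 29)*(3/2) = -60*3/2 = -90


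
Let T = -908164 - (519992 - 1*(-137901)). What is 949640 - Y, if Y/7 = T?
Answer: 11912039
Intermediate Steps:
T = -1566057 (T = -908164 - (519992 + 137901) = -908164 - 1*657893 = -908164 - 657893 = -1566057)
Y = -10962399 (Y = 7*(-1566057) = -10962399)
949640 - Y = 949640 - 1*(-10962399) = 949640 + 10962399 = 11912039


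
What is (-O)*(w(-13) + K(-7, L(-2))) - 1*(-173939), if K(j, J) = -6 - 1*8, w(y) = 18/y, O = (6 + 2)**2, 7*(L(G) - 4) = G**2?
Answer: 2274007/13 ≈ 1.7492e+5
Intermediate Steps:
L(G) = 4 + G**2/7
O = 64 (O = 8**2 = 64)
K(j, J) = -14 (K(j, J) = -6 - 8 = -14)
(-O)*(w(-13) + K(-7, L(-2))) - 1*(-173939) = (-1*64)*(18/(-13) - 14) - 1*(-173939) = -64*(18*(-1/13) - 14) + 173939 = -64*(-18/13 - 14) + 173939 = -64*(-200/13) + 173939 = 12800/13 + 173939 = 2274007/13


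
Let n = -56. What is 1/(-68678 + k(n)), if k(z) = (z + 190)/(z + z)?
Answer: -56/3846035 ≈ -1.4560e-5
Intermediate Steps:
k(z) = (190 + z)/(2*z) (k(z) = (190 + z)/((2*z)) = (190 + z)*(1/(2*z)) = (190 + z)/(2*z))
1/(-68678 + k(n)) = 1/(-68678 + (½)*(190 - 56)/(-56)) = 1/(-68678 + (½)*(-1/56)*134) = 1/(-68678 - 67/56) = 1/(-3846035/56) = -56/3846035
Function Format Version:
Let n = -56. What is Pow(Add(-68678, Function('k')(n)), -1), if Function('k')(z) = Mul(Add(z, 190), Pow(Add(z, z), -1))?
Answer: Rational(-56, 3846035) ≈ -1.4560e-5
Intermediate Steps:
Function('k')(z) = Mul(Rational(1, 2), Pow(z, -1), Add(190, z)) (Function('k')(z) = Mul(Add(190, z), Pow(Mul(2, z), -1)) = Mul(Add(190, z), Mul(Rational(1, 2), Pow(z, -1))) = Mul(Rational(1, 2), Pow(z, -1), Add(190, z)))
Pow(Add(-68678, Function('k')(n)), -1) = Pow(Add(-68678, Mul(Rational(1, 2), Pow(-56, -1), Add(190, -56))), -1) = Pow(Add(-68678, Mul(Rational(1, 2), Rational(-1, 56), 134)), -1) = Pow(Add(-68678, Rational(-67, 56)), -1) = Pow(Rational(-3846035, 56), -1) = Rational(-56, 3846035)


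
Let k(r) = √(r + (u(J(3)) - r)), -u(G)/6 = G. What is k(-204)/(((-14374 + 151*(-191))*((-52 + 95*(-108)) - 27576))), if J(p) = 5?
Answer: I*√30/1637329920 ≈ 3.3452e-9*I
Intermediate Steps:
u(G) = -6*G
k(r) = I*√30 (k(r) = √(r + (-6*5 - r)) = √(r + (-30 - r)) = √(-30) = I*√30)
k(-204)/(((-14374 + 151*(-191))*((-52 + 95*(-108)) - 27576))) = (I*√30)/(((-14374 + 151*(-191))*((-52 + 95*(-108)) - 27576))) = (I*√30)/(((-14374 - 28841)*((-52 - 10260) - 27576))) = (I*√30)/((-43215*(-10312 - 27576))) = (I*√30)/((-43215*(-37888))) = (I*√30)/1637329920 = (I*√30)*(1/1637329920) = I*√30/1637329920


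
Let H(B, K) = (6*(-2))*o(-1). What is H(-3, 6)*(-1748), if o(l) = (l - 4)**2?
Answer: 524400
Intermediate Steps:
o(l) = (-4 + l)**2
H(B, K) = -300 (H(B, K) = (6*(-2))*(-4 - 1)**2 = -12*(-5)**2 = -12*25 = -300)
H(-3, 6)*(-1748) = -300*(-1748) = 524400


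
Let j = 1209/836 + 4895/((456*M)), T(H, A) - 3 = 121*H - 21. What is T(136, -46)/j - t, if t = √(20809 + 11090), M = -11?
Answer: 82453008/2359 - 7*√651 ≈ 34774.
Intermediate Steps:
T(H, A) = -18 + 121*H (T(H, A) = 3 + (121*H - 21) = 3 + (-21 + 121*H) = -18 + 121*H)
j = 2359/5016 (j = 1209/836 + 4895/((456*(-11))) = 1209*(1/836) + 4895/(-5016) = 1209/836 + 4895*(-1/5016) = 1209/836 - 445/456 = 2359/5016 ≈ 0.47029)
t = 7*√651 (t = √31899 = 7*√651 ≈ 178.60)
T(136, -46)/j - t = (-18 + 121*136)/(2359/5016) - 7*√651 = (-18 + 16456)*(5016/2359) - 7*√651 = 16438*(5016/2359) - 7*√651 = 82453008/2359 - 7*√651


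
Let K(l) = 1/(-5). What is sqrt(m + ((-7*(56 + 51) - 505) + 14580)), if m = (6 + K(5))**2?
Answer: sqrt(333991)/5 ≈ 115.58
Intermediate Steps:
K(l) = -1/5
m = 841/25 (m = (6 - 1/5)**2 = (29/5)**2 = 841/25 ≈ 33.640)
sqrt(m + ((-7*(56 + 51) - 505) + 14580)) = sqrt(841/25 + ((-7*(56 + 51) - 505) + 14580)) = sqrt(841/25 + ((-7*107 - 505) + 14580)) = sqrt(841/25 + ((-749 - 505) + 14580)) = sqrt(841/25 + (-1254 + 14580)) = sqrt(841/25 + 13326) = sqrt(333991/25) = sqrt(333991)/5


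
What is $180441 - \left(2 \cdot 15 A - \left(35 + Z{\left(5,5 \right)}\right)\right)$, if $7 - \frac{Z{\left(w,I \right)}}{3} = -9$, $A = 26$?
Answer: $179744$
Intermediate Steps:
$Z{\left(w,I \right)} = 48$ ($Z{\left(w,I \right)} = 21 - -27 = 21 + 27 = 48$)
$180441 - \left(2 \cdot 15 A - \left(35 + Z{\left(5,5 \right)}\right)\right) = 180441 - \left(2 \cdot 15 \cdot 26 - 83\right) = 180441 - \left(30 \cdot 26 - 83\right) = 180441 - \left(780 - 83\right) = 180441 - 697 = 179744$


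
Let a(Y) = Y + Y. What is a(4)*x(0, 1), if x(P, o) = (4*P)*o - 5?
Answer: -40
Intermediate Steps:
a(Y) = 2*Y
x(P, o) = -5 + 4*P*o (x(P, o) = 4*P*o - 5 = -5 + 4*P*o)
a(4)*x(0, 1) = (2*4)*(-5 + 4*0*1) = 8*(-5 + 0) = 8*(-5) = -40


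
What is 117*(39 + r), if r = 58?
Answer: 11349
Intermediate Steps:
117*(39 + r) = 117*(39 + 58) = 117*97 = 11349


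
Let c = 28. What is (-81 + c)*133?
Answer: -7049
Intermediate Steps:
(-81 + c)*133 = (-81 + 28)*133 = -53*133 = -7049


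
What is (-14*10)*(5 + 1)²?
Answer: -5040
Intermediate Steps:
(-14*10)*(5 + 1)² = -140*6² = -140*36 = -5040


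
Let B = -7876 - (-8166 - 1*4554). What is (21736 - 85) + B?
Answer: 26495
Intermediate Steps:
B = 4844 (B = -7876 - (-8166 - 4554) = -7876 - 1*(-12720) = -7876 + 12720 = 4844)
(21736 - 85) + B = (21736 - 85) + 4844 = 21651 + 4844 = 26495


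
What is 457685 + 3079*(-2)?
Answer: 451527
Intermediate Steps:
457685 + 3079*(-2) = 457685 - 6158 = 451527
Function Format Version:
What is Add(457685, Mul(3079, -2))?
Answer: 451527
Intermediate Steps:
Add(457685, Mul(3079, -2)) = Add(457685, -6158) = 451527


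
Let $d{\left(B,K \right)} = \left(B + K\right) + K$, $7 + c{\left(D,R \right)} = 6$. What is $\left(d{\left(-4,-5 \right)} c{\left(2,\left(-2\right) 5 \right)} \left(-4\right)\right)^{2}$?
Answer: $3136$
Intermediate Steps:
$c{\left(D,R \right)} = -1$ ($c{\left(D,R \right)} = -7 + 6 = -1$)
$d{\left(B,K \right)} = B + 2 K$
$\left(d{\left(-4,-5 \right)} c{\left(2,\left(-2\right) 5 \right)} \left(-4\right)\right)^{2} = \left(\left(-4 + 2 \left(-5\right)\right) \left(-1\right) \left(-4\right)\right)^{2} = \left(\left(-4 - 10\right) \left(-1\right) \left(-4\right)\right)^{2} = \left(\left(-14\right) \left(-1\right) \left(-4\right)\right)^{2} = \left(14 \left(-4\right)\right)^{2} = \left(-56\right)^{2} = 3136$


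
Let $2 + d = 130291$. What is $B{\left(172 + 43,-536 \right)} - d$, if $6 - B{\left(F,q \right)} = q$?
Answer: $-129747$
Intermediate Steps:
$B{\left(F,q \right)} = 6 - q$
$d = 130289$ ($d = -2 + 130291 = 130289$)
$B{\left(172 + 43,-536 \right)} - d = \left(6 - -536\right) - 130289 = \left(6 + 536\right) - 130289 = 542 - 130289 = -129747$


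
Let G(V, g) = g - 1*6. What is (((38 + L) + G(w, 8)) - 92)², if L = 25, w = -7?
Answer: 729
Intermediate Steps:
G(V, g) = -6 + g (G(V, g) = g - 6 = -6 + g)
(((38 + L) + G(w, 8)) - 92)² = (((38 + 25) + (-6 + 8)) - 92)² = ((63 + 2) - 92)² = (65 - 92)² = (-27)² = 729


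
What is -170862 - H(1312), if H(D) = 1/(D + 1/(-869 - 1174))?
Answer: -457981069773/2680415 ≈ -1.7086e+5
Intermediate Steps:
H(D) = 1/(-1/2043 + D) (H(D) = 1/(D + 1/(-2043)) = 1/(D - 1/2043) = 1/(-1/2043 + D))
-170862 - H(1312) = -170862 - 2043/(-1 + 2043*1312) = -170862 - 2043/(-1 + 2680416) = -170862 - 2043/2680415 = -457981069773/2680415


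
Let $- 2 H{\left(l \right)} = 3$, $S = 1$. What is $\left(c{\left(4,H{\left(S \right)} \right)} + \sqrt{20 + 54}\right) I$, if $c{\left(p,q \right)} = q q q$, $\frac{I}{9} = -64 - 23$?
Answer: $\frac{21141}{8} - 783 \sqrt{74} \approx -4093.0$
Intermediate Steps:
$H{\left(l \right)} = - \frac{3}{2}$ ($H{\left(l \right)} = \left(- \frac{1}{2}\right) 3 = - \frac{3}{2}$)
$I = -783$ ($I = 9 \left(-64 - 23\right) = 9 \left(-87\right) = -783$)
$c{\left(p,q \right)} = q^{3}$ ($c{\left(p,q \right)} = q^{2} q = q^{3}$)
$\left(c{\left(4,H{\left(S \right)} \right)} + \sqrt{20 + 54}\right) I = \left(\left(- \frac{3}{2}\right)^{3} + \sqrt{20 + 54}\right) \left(-783\right) = \left(- \frac{27}{8} + \sqrt{74}\right) \left(-783\right) = \frac{21141}{8} - 783 \sqrt{74}$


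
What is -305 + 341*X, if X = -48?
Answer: -16673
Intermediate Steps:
-305 + 341*X = -305 + 341*(-48) = -305 - 16368 = -16673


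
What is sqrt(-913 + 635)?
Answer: I*sqrt(278) ≈ 16.673*I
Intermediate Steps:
sqrt(-913 + 635) = sqrt(-278) = I*sqrt(278)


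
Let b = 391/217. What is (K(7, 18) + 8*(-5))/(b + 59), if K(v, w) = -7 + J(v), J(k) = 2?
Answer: -1085/1466 ≈ -0.74011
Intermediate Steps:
K(v, w) = -5 (K(v, w) = -7 + 2 = -5)
b = 391/217 (b = 391*(1/217) = 391/217 ≈ 1.8018)
(K(7, 18) + 8*(-5))/(b + 59) = (-5 + 8*(-5))/(391/217 + 59) = (-5 - 40)/(13194/217) = -45*217/13194 = -1085/1466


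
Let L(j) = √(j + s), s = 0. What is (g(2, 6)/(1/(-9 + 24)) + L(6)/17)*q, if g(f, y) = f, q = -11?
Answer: -330 - 11*√6/17 ≈ -331.58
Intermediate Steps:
L(j) = √j (L(j) = √(j + 0) = √j)
(g(2, 6)/(1/(-9 + 24)) + L(6)/17)*q = (2/(1/(-9 + 24)) + √6/17)*(-11) = (2/(1/15) + √6*(1/17))*(-11) = (2/(1/15) + √6/17)*(-11) = (2*15 + √6/17)*(-11) = (30 + √6/17)*(-11) = -330 - 11*√6/17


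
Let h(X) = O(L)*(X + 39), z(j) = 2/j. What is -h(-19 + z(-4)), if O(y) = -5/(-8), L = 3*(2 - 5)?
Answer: -195/16 ≈ -12.188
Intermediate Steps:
L = -9 (L = 3*(-3) = -9)
O(y) = 5/8 (O(y) = -5*(-⅛) = 5/8)
h(X) = 195/8 + 5*X/8 (h(X) = 5*(X + 39)/8 = 5*(39 + X)/8 = 195/8 + 5*X/8)
-h(-19 + z(-4)) = -(195/8 + 5*(-19 + 2/(-4))/8) = -(195/8 + 5*(-19 + 2*(-¼))/8) = -(195/8 + 5*(-19 - ½)/8) = -(195/8 + (5/8)*(-39/2)) = -(195/8 - 195/16) = -1*195/16 = -195/16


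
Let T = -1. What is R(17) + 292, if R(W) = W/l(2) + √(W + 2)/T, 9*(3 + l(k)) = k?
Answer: 7147/25 - √19 ≈ 281.52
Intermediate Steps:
l(k) = -3 + k/9
R(W) = -√(2 + W) - 9*W/25 (R(W) = W/(-3 + (⅑)*2) + √(W + 2)/(-1) = W/(-3 + 2/9) + √(2 + W)*(-1) = W/(-25/9) - √(2 + W) = W*(-9/25) - √(2 + W) = -9*W/25 - √(2 + W) = -√(2 + W) - 9*W/25)
R(17) + 292 = (-√(2 + 17) - 9/25*17) + 292 = (-√19 - 153/25) + 292 = (-153/25 - √19) + 292 = 7147/25 - √19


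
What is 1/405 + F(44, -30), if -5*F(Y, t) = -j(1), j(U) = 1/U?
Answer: 82/405 ≈ 0.20247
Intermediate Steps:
F(Y, t) = ⅕ (F(Y, t) = -(-1)/(5*1) = -(-1)/5 = -⅕*(-1) = ⅕)
1/405 + F(44, -30) = 1/405 + ⅕ = 82/405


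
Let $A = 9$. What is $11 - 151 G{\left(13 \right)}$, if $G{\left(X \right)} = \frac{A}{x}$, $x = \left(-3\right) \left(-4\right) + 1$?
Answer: $- \frac{1216}{13} \approx -93.538$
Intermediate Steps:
$x = 13$ ($x = 12 + 1 = 13$)
$G{\left(X \right)} = \frac{9}{13}$
$11 - 151 G{\left(13 \right)} = 11 - \frac{1359}{13} = - \frac{1216}{13}$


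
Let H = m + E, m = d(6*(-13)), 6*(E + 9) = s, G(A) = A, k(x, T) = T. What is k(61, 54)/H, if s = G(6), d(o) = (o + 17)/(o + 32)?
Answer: -2484/307 ≈ -8.0912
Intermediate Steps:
d(o) = (17 + o)/(32 + o)
s = 6
E = -8 (E = -9 + (⅙)*6 = -9 + 1 = -8)
m = 61/46 (m = (17 + 6*(-13))/(32 + 6*(-13)) = (17 - 78)/(32 - 78) = -61/(-46) = -1/46*(-61) = 61/46 ≈ 1.3261)
H = -307/46 (H = 61/46 - 8 = -307/46 ≈ -6.6739)
k(61, 54)/H = 54/(-307/46) = 54*(-46/307) = -2484/307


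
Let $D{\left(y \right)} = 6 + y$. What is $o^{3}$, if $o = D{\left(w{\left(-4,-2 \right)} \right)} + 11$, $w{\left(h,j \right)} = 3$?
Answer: $8000$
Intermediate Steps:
$o = 20$ ($o = \left(6 + 3\right) + 11 = 9 + 11 = 20$)
$o^{3} = 20^{3} = 8000$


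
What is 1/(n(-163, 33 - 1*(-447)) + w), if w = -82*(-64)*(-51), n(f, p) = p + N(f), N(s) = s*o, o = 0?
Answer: -1/267168 ≈ -3.7430e-6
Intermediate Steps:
N(s) = 0 (N(s) = s*0 = 0)
n(f, p) = p (n(f, p) = p + 0 = p)
w = -267648 (w = 5248*(-51) = -267648)
1/(n(-163, 33 - 1*(-447)) + w) = 1/((33 - 1*(-447)) - 267648) = 1/((33 + 447) - 267648) = 1/(480 - 267648) = 1/(-267168) = -1/267168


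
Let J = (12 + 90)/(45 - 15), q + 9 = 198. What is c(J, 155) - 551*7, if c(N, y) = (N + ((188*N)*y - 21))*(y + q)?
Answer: 170361163/5 ≈ 3.4072e+7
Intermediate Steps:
q = 189 (q = -9 + 198 = 189)
J = 17/5 (J = 102/30 = 102*(1/30) = 17/5 ≈ 3.4000)
c(N, y) = (189 + y)*(-21 + N + 188*N*y) (c(N, y) = (N + ((188*N)*y - 21))*(y + 189) = (N + (188*N*y - 21))*(189 + y) = (N + (-21 + 188*N*y))*(189 + y) = (-21 + N + 188*N*y)*(189 + y) = (189 + y)*(-21 + N + 188*N*y))
c(J, 155) - 551*7 = (-3969 - 21*155 + 189*(17/5) + 188*(17/5)*155**2 + 35533*(17/5)*155) - 551*7 = (-3969 - 3255 + 3213/5 + 188*(17/5)*24025 + 18725891) - 1*3857 = (-3969 - 3255 + 3213/5 + 15356780 + 18725891) - 3857 = 170380448/5 - 3857 = 170361163/5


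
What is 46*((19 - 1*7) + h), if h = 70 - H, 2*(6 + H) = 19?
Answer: 3611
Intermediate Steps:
H = 7/2 (H = -6 + (½)*19 = -6 + 19/2 = 7/2 ≈ 3.5000)
h = 133/2 (h = 70 - 1*7/2 = 70 - 7/2 = 133/2 ≈ 66.500)
46*((19 - 1*7) + h) = 46*((19 - 1*7) + 133/2) = 46*((19 - 7) + 133/2) = 46*(12 + 133/2) = 46*(157/2) = 3611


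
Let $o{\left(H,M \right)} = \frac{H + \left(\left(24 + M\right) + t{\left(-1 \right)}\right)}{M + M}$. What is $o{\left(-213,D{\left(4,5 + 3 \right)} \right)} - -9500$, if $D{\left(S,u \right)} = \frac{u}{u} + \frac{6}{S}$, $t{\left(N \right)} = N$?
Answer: $\frac{18925}{2} \approx 9462.5$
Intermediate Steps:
$D{\left(S,u \right)} = 1 + \frac{6}{S}$
$o{\left(H,M \right)} = \frac{23 + H + M}{2 M}$ ($o{\left(H,M \right)} = \frac{H + \left(\left(24 + M\right) - 1\right)}{M + M} = \frac{H + \left(23 + M\right)}{2 M} = \left(23 + H + M\right) \frac{1}{2 M} = \frac{23 + H + M}{2 M}$)
$o{\left(-213,D{\left(4,5 + 3 \right)} \right)} - -9500 = \frac{23 - 213 + \frac{6 + 4}{4}}{2 \frac{6 + 4}{4}} - -9500 = \frac{23 - 213 + \frac{1}{4} \cdot 10}{2 \cdot \frac{1}{4} \cdot 10} + 9500 = \frac{23 - 213 + \frac{5}{2}}{2 \cdot \frac{5}{2}} + 9500 = \frac{1}{2} \cdot \frac{2}{5} \left(- \frac{375}{2}\right) + 9500 = - \frac{75}{2} + 9500 = \frac{18925}{2}$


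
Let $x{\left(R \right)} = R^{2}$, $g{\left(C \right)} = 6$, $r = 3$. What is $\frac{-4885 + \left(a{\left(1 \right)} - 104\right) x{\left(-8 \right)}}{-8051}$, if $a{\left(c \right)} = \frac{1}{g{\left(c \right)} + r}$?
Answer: $\frac{103805}{72459} \approx 1.4326$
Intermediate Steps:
$a{\left(c \right)} = \frac{1}{9}$ ($a{\left(c \right)} = \frac{1}{6 + 3} = \frac{1}{9}$)
$\frac{-4885 + \left(a{\left(1 \right)} - 104\right) x{\left(-8 \right)}}{-8051} = \frac{-4885 + \left(\frac{1}{9} - 104\right) \left(-8\right)^{2}}{-8051} = \left(-4885 - \frac{59840}{9}\right) \left(- \frac{1}{8051}\right) = \left(- \frac{103805}{9}\right) \left(- \frac{1}{8051}\right) = \frac{103805}{72459}$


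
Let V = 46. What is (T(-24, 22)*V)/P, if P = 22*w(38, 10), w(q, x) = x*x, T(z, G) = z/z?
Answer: 23/1100 ≈ 0.020909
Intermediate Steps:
T(z, G) = 1
w(q, x) = x**2
P = 2200 (P = 22*10**2 = 22*100 = 2200)
(T(-24, 22)*V)/P = (1*46)/2200 = 46*(1/2200) = 23/1100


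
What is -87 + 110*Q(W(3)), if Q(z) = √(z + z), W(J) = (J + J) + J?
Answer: -87 + 330*√2 ≈ 379.69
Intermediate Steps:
W(J) = 3*J (W(J) = 2*J + J = 3*J)
Q(z) = √2*√z (Q(z) = √(2*z) = √2*√z)
-87 + 110*Q(W(3)) = -87 + 110*(√2*√(3*3)) = -87 + 110*(√2*√9) = -87 + 110*(√2*3) = -87 + 110*(3*√2) = -87 + 330*√2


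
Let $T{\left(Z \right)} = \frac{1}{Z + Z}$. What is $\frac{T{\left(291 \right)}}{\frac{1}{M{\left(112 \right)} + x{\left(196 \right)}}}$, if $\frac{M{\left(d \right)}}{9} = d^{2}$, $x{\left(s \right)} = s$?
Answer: $\frac{56546}{291} \approx 194.32$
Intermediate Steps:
$M{\left(d \right)} = 9 d^{2}$
$T{\left(Z \right)} = \frac{1}{2 Z}$
$\frac{T{\left(291 \right)}}{\frac{1}{M{\left(112 \right)} + x{\left(196 \right)}}} = \frac{\frac{1}{2} \cdot \frac{1}{291}}{\frac{1}{9 \cdot 112^{2} + 196}} = \frac{\frac{1}{2} \cdot \frac{1}{291}}{\frac{1}{9 \cdot 12544 + 196}} = \frac{1}{582 \frac{1}{112896 + 196}} = \frac{1}{582 \cdot \frac{1}{113092}} = \frac{\frac{1}{\frac{1}{113092}}}{582} = \frac{1}{582} \cdot 113092 = \frac{56546}{291}$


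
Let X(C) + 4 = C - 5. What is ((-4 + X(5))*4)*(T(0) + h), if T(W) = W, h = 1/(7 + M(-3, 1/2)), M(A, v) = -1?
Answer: -16/3 ≈ -5.3333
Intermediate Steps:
X(C) = -9 + C (X(C) = -4 + (C - 5) = -4 + (-5 + C) = -9 + C)
h = ⅙ (h = 1/(7 - 1) = 1/6 = ⅙ ≈ 0.16667)
((-4 + X(5))*4)*(T(0) + h) = ((-4 + (-9 + 5))*4)*(0 + ⅙) = ((-4 - 4)*4)*(⅙) = -8*4*(⅙) = -32*⅙ = -16/3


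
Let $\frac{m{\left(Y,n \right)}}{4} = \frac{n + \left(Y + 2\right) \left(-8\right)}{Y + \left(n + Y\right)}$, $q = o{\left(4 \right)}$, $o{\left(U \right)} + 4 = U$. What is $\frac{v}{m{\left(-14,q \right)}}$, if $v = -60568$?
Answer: $\frac{52997}{12} \approx 4416.4$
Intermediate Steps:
$o{\left(U \right)} = -4 + U$
$q = 0$ ($q = -4 + 4 = 0$)
$m{\left(Y,n \right)} = \frac{4 \left(-16 + n - 8 Y\right)}{n + 2 Y}$ ($m{\left(Y,n \right)} = 4 \frac{n + \left(Y + 2\right) \left(-8\right)}{Y + \left(n + Y\right)} = 4 \frac{n + \left(2 + Y\right) \left(-8\right)}{Y + \left(Y + n\right)} = 4 \frac{n - \left(16 + 8 Y\right)}{n + 2 Y} = 4 \frac{-16 + n - 8 Y}{n + 2 Y} = \frac{4 \left(-16 + n - 8 Y\right)}{n + 2 Y}$)
$\frac{v}{m{\left(-14,q \right)}} = - \frac{60568}{4 \frac{1}{0 + 2 \left(-14\right)} \left(-16 + 0 - -112\right)} = - \frac{60568}{4 \frac{1}{0 - 28} \left(-16 + 0 + 112\right)} = - \frac{60568}{4 \frac{1}{-28} \cdot 96} = - \frac{60568}{4 \left(- \frac{1}{28}\right) 96} = - \frac{60568}{- \frac{96}{7}} = \left(-60568\right) \left(- \frac{7}{96}\right) = \frac{52997}{12}$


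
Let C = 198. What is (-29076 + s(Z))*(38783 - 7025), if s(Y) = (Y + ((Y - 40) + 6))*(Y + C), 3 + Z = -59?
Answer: -1605811512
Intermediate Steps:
Z = -62 (Z = -3 - 59 = -62)
s(Y) = (-34 + 2*Y)*(198 + Y) (s(Y) = (Y + ((Y - 40) + 6))*(Y + 198) = (Y + ((-40 + Y) + 6))*(198 + Y) = (Y + (-34 + Y))*(198 + Y) = (-34 + 2*Y)*(198 + Y))
(-29076 + s(Z))*(38783 - 7025) = (-29076 + (-6732 + 2*(-62)**2 + 362*(-62)))*(38783 - 7025) = (-29076 + (-6732 + 2*3844 - 22444))*31758 = (-29076 + (-6732 + 7688 - 22444))*31758 = (-29076 - 21488)*31758 = -50564*31758 = -1605811512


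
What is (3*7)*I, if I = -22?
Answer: -462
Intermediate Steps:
(3*7)*I = (3*7)*(-22) = 21*(-22) = -462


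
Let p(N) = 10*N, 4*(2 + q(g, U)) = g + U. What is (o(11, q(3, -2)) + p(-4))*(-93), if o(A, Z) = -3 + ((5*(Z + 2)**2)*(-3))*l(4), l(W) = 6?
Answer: 36177/8 ≈ 4522.1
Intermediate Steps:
q(g, U) = -2 + U/4 + g/4 (q(g, U) = -2 + (g + U)/4 = -2 + (U + g)/4 = -2 + (U/4 + g/4) = -2 + U/4 + g/4)
o(A, Z) = -3 - 90*(2 + Z)**2 (o(A, Z) = -3 + ((5*(Z + 2)**2)*(-3))*6 = -3 + ((5*(2 + Z)**2)*(-3))*6 = -3 - 15*(2 + Z)**2*6 = -3 - 90*(2 + Z)**2)
(o(11, q(3, -2)) + p(-4))*(-93) = ((-3 - 90*(2 + (-2 + (1/4)*(-2) + (1/4)*3))**2) + 10*(-4))*(-93) = ((-3 - 90*(2 + (-2 - 1/2 + 3/4))**2) - 40)*(-93) = ((-3 - 90*(2 - 7/4)**2) - 40)*(-93) = ((-3 - 90*(1/4)**2) - 40)*(-93) = ((-3 - 90*1/16) - 40)*(-93) = ((-3 - 45/8) - 40)*(-93) = (-69/8 - 40)*(-93) = -389/8*(-93) = 36177/8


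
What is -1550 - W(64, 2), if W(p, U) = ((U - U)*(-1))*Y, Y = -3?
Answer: -1550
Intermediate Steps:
W(p, U) = 0 (W(p, U) = ((U - U)*(-1))*(-3) = (0*(-1))*(-3) = 0*(-3) = 0)
-1550 - W(64, 2) = -1550 - 1*0 = -1550 + 0 = -1550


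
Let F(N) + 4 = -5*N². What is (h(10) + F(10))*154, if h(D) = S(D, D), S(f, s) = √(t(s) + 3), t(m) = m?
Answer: -77616 + 154*√13 ≈ -77061.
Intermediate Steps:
F(N) = -4 - 5*N²
S(f, s) = √(3 + s) (S(f, s) = √(s + 3) = √(3 + s))
h(D) = √(3 + D)
(h(10) + F(10))*154 = (√(3 + 10) + (-4 - 5*10²))*154 = (√13 + (-4 - 5*100))*154 = (√13 + (-4 - 500))*154 = (√13 - 504)*154 = (-504 + √13)*154 = -77616 + 154*√13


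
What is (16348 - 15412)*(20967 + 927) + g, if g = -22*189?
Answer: 20488626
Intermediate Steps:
g = -4158
(16348 - 15412)*(20967 + 927) + g = (16348 - 15412)*(20967 + 927) - 4158 = 936*21894 - 4158 = 20492784 - 4158 = 20488626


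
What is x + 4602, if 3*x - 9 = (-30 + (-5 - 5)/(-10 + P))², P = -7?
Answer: 4242535/867 ≈ 4893.4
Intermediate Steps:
x = 252601/867 (x = 3 + (-30 + (-5 - 5)/(-10 - 7))²/3 = 3 + (-30 - 10/(-17))²/3 = 3 + (-30 - 10*(-1/17))²/3 = 3 + (-30 + 10/17)²/3 = 3 + (-500/17)²/3 = 3 + (⅓)*(250000/289) = 3 + 250000/867 = 252601/867 ≈ 291.35)
x + 4602 = 252601/867 + 4602 = 4242535/867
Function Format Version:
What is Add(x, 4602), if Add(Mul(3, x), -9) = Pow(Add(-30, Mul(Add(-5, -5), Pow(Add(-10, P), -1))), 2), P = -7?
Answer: Rational(4242535, 867) ≈ 4893.4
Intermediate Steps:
x = Rational(252601, 867) (x = Add(3, Mul(Rational(1, 3), Pow(Add(-30, Mul(Add(-5, -5), Pow(Add(-10, -7), -1))), 2))) = Add(3, Mul(Rational(1, 3), Pow(Add(-30, Mul(-10, Pow(-17, -1))), 2))) = Add(3, Mul(Rational(1, 3), Pow(Add(-30, Mul(-10, Rational(-1, 17))), 2))) = Add(3, Mul(Rational(1, 3), Pow(Add(-30, Rational(10, 17)), 2))) = Add(3, Mul(Rational(1, 3), Pow(Rational(-500, 17), 2))) = Add(3, Mul(Rational(1, 3), Rational(250000, 289))) = Add(3, Rational(250000, 867)) = Rational(252601, 867) ≈ 291.35)
Add(x, 4602) = Add(Rational(252601, 867), 4602) = Rational(4242535, 867)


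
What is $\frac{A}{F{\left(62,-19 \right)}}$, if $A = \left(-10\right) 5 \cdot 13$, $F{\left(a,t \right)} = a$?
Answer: $- \frac{325}{31} \approx -10.484$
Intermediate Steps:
$A = -650$ ($A = \left(-50\right) 13 = -650$)
$\frac{A}{F{\left(62,-19 \right)}} = - \frac{650}{62} = \left(-650\right) \frac{1}{62} = - \frac{325}{31}$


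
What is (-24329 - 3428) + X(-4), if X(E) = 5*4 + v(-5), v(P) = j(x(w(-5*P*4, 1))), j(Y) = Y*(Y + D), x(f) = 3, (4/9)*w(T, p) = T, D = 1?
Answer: -27725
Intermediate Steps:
w(T, p) = 9*T/4
j(Y) = Y*(1 + Y) (j(Y) = Y*(Y + 1) = Y*(1 + Y))
v(P) = 12 (v(P) = 3*(1 + 3) = 3*4 = 12)
X(E) = 32 (X(E) = 5*4 + 12 = 20 + 12 = 32)
(-24329 - 3428) + X(-4) = (-24329 - 3428) + 32 = -27757 + 32 = -27725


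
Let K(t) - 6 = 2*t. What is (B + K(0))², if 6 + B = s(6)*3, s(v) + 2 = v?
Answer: 144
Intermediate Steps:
s(v) = -2 + v
B = 6 (B = -6 + (-2 + 6)*3 = -6 + 4*3 = -6 + 12 = 6)
K(t) = 6 + 2*t
(B + K(0))² = (6 + (6 + 2*0))² = (6 + (6 + 0))² = (6 + 6)² = 12² = 144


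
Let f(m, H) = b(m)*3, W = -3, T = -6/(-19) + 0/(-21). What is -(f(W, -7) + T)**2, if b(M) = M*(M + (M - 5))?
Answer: -3560769/361 ≈ -9863.6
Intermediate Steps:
T = 6/19 (T = -6*(-1/19) + 0*(-1/21) = 6/19 + 0 = 6/19 ≈ 0.31579)
b(M) = M*(-5 + 2*M) (b(M) = M*(M + (-5 + M)) = M*(-5 + 2*M))
f(m, H) = 3*m*(-5 + 2*m) (f(m, H) = (m*(-5 + 2*m))*3 = 3*m*(-5 + 2*m))
-(f(W, -7) + T)**2 = -(3*(-3)*(-5 + 2*(-3)) + 6/19)**2 = -(3*(-3)*(-5 - 6) + 6/19)**2 = -(3*(-3)*(-11) + 6/19)**2 = -(99 + 6/19)**2 = -(1887/19)**2 = -1*3560769/361 = -3560769/361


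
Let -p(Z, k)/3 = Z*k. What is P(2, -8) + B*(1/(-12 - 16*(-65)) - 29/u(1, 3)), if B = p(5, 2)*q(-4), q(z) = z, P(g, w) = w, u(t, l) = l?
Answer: -106282/91 ≈ -1167.9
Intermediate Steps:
p(Z, k) = -3*Z*k
B = 120 (B = -3*5*2*(-4) = -30*(-4) = 120)
P(2, -8) + B*(1/(-12 - 16*(-65)) - 29/u(1, 3)) = -8 + 120*(1/(-12 - 16*(-65)) - 29/3) = -8 + 120*(-1/65/(-28) - 29*⅓) = -8 + 120*(-1/28*(-1/65) - 29/3) = -8 + 120*(1/1820 - 29/3) = -8 + 120*(-52777/5460) = -8 - 105554/91 = -106282/91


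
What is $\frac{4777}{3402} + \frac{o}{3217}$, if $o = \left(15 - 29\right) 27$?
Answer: $\frac{14081653}{10944234} \approx 1.2867$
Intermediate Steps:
$o = -378$ ($o = \left(-14\right) 27 = -378$)
$\frac{4777}{3402} + \frac{o}{3217} = \frac{4777}{3402} - \frac{378}{3217} = \frac{14081653}{10944234}$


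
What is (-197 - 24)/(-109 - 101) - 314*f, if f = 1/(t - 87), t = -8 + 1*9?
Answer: 42473/9030 ≈ 4.7035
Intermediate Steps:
t = 1 (t = -8 + 9 = 1)
f = -1/86 (f = 1/(1 - 87) = 1/(-86) = -1/86 ≈ -0.011628)
(-197 - 24)/(-109 - 101) - 314*f = (-197 - 24)/(-109 - 101) - 314*(-1/86) = -221/(-210) + 157/43 = -221*(-1/210) + 157/43 = 221/210 + 157/43 = 42473/9030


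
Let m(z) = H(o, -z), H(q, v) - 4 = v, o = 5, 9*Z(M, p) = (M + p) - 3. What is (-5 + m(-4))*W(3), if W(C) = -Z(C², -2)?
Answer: -4/3 ≈ -1.3333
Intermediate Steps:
Z(M, p) = -⅓ + M/9 + p/9 (Z(M, p) = ((M + p) - 3)/9 = (-3 + M + p)/9 = -⅓ + M/9 + p/9)
H(q, v) = 4 + v
m(z) = 4 - z
W(C) = 5/9 - C²/9 (W(C) = -(-⅓ + C²/9 + (⅑)*(-2)) = -(-⅓ + C²/9 - 2/9) = -(-5/9 + C²/9) = 5/9 - C²/9)
(-5 + m(-4))*W(3) = (-5 + (4 - 1*(-4)))*(5/9 - ⅑*3²) = (-5 + (4 + 4))*(5/9 - ⅑*9) = (-5 + 8)*(5/9 - 1) = 3*(-4/9) = -4/3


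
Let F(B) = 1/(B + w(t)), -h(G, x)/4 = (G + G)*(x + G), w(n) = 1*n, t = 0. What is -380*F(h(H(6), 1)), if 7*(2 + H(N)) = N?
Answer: 4655/16 ≈ 290.94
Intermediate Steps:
H(N) = -2 + N/7
w(n) = n
h(G, x) = -8*G*(G + x) (h(G, x) = -4*(G + G)*(x + G) = -4*2*G*(G + x) = -8*G*(G + x))
F(B) = 1/B (F(B) = 1/(B + 0) = 1/B)
-380*F(h(H(6), 1)) = -380*(-1/(8*(-2 + (⅐)*6)*((-2 + (⅐)*6) + 1))) = -380*(-1/(8*(-2 + 6/7)*((-2 + 6/7) + 1))) = -380*7/(64*(-8/7 + 1)) = -380/((-8*(-8/7)*(-⅐))) = -380/(-64/49) = -380*(-49/64) = 4655/16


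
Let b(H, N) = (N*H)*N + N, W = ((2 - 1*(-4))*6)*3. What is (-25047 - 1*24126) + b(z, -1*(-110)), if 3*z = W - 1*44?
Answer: 627211/3 ≈ 2.0907e+5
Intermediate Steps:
W = 108 (W = ((2 + 4)*6)*3 = (6*6)*3 = 36*3 = 108)
z = 64/3 (z = (108 - 1*44)/3 = (108 - 44)/3 = (1/3)*64 = 64/3 ≈ 21.333)
b(H, N) = N + H*N**2 (b(H, N) = (H*N)*N + N = H*N**2 + N = N + H*N**2)
(-25047 - 1*24126) + b(z, -1*(-110)) = (-25047 - 1*24126) + (-1*(-110))*(1 + 64*(-1*(-110))/3) = (-25047 - 24126) + 110*(1 + (64/3)*110) = -49173 + 110*(1 + 7040/3) = -49173 + 110*(7043/3) = -49173 + 774730/3 = 627211/3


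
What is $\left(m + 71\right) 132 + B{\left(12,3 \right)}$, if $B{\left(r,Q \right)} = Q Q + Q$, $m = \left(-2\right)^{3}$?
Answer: $8328$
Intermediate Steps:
$m = -8$
$B{\left(r,Q \right)} = Q + Q^{2}$ ($B{\left(r,Q \right)} = Q^{2} + Q = Q + Q^{2}$)
$\left(m + 71\right) 132 + B{\left(12,3 \right)} = \left(-8 + 71\right) 132 + 3 \left(1 + 3\right) = 63 \cdot 132 + 3 \cdot 4 = 8316 + 12 = 8328$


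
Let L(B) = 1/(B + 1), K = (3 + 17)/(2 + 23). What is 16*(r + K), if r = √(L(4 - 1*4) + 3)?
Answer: 224/5 ≈ 44.800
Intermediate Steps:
K = ⅘ (K = 20/25 = 20*(1/25) = ⅘ ≈ 0.80000)
L(B) = 1/(1 + B)
r = 2 (r = √(1/(1 + (4 - 1*4)) + 3) = √(1/(1 + (4 - 4)) + 3) = √(1/(1 + 0) + 3) = √(1/1 + 3) = √(1 + 3) = √4 = 2)
16*(r + K) = 16*(2 + ⅘) = 16*(14/5) = 224/5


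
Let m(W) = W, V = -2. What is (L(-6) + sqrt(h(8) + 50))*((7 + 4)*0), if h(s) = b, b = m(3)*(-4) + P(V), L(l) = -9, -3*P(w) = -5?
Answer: 0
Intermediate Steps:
P(w) = 5/3 (P(w) = -1/3*(-5) = 5/3)
b = -31/3 (b = 3*(-4) + 5/3 = -12 + 5/3 = -31/3 ≈ -10.333)
h(s) = -31/3
(L(-6) + sqrt(h(8) + 50))*((7 + 4)*0) = (-9 + sqrt(-31/3 + 50))*((7 + 4)*0) = (-9 + sqrt(119/3))*(11*0) = (-9 + sqrt(357)/3)*0 = 0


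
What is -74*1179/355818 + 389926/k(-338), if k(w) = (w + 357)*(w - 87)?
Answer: -23241200153/478871725 ≈ -48.533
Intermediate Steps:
k(w) = (-87 + w)*(357 + w) (k(w) = (357 + w)*(-87 + w) = (-87 + w)*(357 + w))
-74*1179/355818 + 389926/k(-338) = -74*1179/355818 + 389926/(-31059 + (-338)² + 270*(-338)) = -87246*1/355818 + 389926/(-31059 + 114244 - 91260) = -14541/59303 + 389926/(-8075) = -14541/59303 + 389926*(-1/8075) = -14541/59303 - 389926/8075 = -23241200153/478871725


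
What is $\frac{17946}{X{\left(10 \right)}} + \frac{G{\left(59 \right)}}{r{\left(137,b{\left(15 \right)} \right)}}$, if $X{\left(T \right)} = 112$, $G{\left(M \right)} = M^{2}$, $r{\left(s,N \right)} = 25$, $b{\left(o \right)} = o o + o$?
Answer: $\frac{419261}{1400} \approx 299.47$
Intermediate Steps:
$b{\left(o \right)} = o + o^{2}$ ($b{\left(o \right)} = o^{2} + o = o + o^{2}$)
$\frac{17946}{X{\left(10 \right)}} + \frac{G{\left(59 \right)}}{r{\left(137,b{\left(15 \right)} \right)}} = \frac{17946}{112} + \frac{59^{2}}{25} = 17946 \cdot \frac{1}{112} + 3481 \cdot \frac{1}{25} = \frac{8973}{56} + \frac{3481}{25} = \frac{419261}{1400}$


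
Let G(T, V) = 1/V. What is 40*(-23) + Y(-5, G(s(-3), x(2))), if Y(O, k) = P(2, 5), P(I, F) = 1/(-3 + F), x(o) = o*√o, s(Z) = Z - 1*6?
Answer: -1839/2 ≈ -919.50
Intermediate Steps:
s(Z) = -6 + Z (s(Z) = Z - 6 = -6 + Z)
x(o) = o^(3/2)
Y(O, k) = ½ (Y(O, k) = 1/(-3 + 5) = 1/2 = ½)
40*(-23) + Y(-5, G(s(-3), x(2))) = 40*(-23) + ½ = -920 + ½ = -1839/2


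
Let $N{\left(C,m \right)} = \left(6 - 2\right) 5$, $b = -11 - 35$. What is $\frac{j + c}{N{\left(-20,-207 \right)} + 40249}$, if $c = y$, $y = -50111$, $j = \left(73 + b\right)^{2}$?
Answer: $- \frac{49382}{40269} \approx -1.2263$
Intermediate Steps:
$b = -46$ ($b = -11 - 35 = -46$)
$j = 729$ ($j = \left(73 - 46\right)^{2} = 27^{2} = 729$)
$N{\left(C,m \right)} = 20$ ($N{\left(C,m \right)} = 4 \cdot 5 = 20$)
$c = -50111$
$\frac{j + c}{N{\left(-20,-207 \right)} + 40249} = \frac{729 - 50111}{20 + 40249} = - \frac{49382}{40269}$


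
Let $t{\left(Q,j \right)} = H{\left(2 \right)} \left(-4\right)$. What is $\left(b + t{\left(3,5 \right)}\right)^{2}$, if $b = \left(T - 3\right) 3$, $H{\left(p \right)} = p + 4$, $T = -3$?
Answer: $1764$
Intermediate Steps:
$H{\left(p \right)} = 4 + p$
$t{\left(Q,j \right)} = -24$ ($t{\left(Q,j \right)} = \left(4 + 2\right) \left(-4\right) = 6 \left(-4\right) = -24$)
$b = -18$ ($b = \left(-3 - 3\right) 3 = \left(-6\right) 3 = -18$)
$\left(b + t{\left(3,5 \right)}\right)^{2} = \left(-18 - 24\right)^{2} = \left(-42\right)^{2} = 1764$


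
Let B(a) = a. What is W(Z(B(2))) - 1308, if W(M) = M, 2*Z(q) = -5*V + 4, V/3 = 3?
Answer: -2657/2 ≈ -1328.5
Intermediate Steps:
V = 9 (V = 3*3 = 9)
Z(q) = -41/2 (Z(q) = (-5*9 + 4)/2 = (-45 + 4)/2 = (½)*(-41) = -41/2)
W(Z(B(2))) - 1308 = -41/2 - 1308 = -2657/2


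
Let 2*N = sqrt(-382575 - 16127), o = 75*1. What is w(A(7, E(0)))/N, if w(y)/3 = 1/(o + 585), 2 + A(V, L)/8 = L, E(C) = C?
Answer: -I*sqrt(398702)/43857220 ≈ -1.4397e-5*I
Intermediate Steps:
A(V, L) = -16 + 8*L
o = 75
N = I*sqrt(398702)/2 (N = sqrt(-382575 - 16127)/2 = sqrt(-398702)/2 = (I*sqrt(398702))/2 = I*sqrt(398702)/2 ≈ 315.71*I)
w(y) = 1/220 (w(y) = 3/(75 + 585) = 3/660 = 3*(1/660) = 1/220)
w(A(7, E(0)))/N = 1/(220*((I*sqrt(398702)/2))) = (-I*sqrt(398702)/199351)/220 = -I*sqrt(398702)/43857220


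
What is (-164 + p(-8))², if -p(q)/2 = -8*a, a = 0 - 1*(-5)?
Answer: 7056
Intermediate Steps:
a = 5 (a = 0 + 5 = 5)
p(q) = 80 (p(q) = -(-16)*5 = -2*(-40) = 80)
(-164 + p(-8))² = (-164 + 80)² = (-84)² = 7056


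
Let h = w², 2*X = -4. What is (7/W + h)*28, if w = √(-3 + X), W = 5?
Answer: -504/5 ≈ -100.80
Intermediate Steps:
X = -2 (X = (½)*(-4) = -2)
w = I*√5 (w = √(-3 - 2) = √(-5) = I*√5 ≈ 2.2361*I)
h = -5 (h = (I*√5)² = -5)
(7/W + h)*28 = (7/5 - 5)*28 = -18/5*28 = -504/5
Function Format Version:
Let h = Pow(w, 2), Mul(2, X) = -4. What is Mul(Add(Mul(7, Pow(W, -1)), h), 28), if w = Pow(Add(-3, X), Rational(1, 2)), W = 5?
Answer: Rational(-504, 5) ≈ -100.80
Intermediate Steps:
X = -2 (X = Mul(Rational(1, 2), -4) = -2)
w = Mul(I, Pow(5, Rational(1, 2))) (w = Pow(Add(-3, -2), Rational(1, 2)) = Pow(-5, Rational(1, 2)) = Mul(I, Pow(5, Rational(1, 2))) ≈ Mul(2.2361, I))
h = -5 (h = Pow(Mul(I, Pow(5, Rational(1, 2))), 2) = -5)
Mul(Add(Mul(7, Pow(W, -1)), h), 28) = Mul(Add(Mul(7, Pow(5, -1)), -5), 28) = Mul(Add(Mul(7, Rational(1, 5)), -5), 28) = Mul(Add(Rational(7, 5), -5), 28) = Mul(Rational(-18, 5), 28) = Rational(-504, 5)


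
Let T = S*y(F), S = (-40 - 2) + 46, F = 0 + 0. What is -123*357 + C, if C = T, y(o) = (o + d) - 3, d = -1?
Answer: -43927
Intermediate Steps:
F = 0
y(o) = -4 + o (y(o) = (o - 1) - 3 = (-1 + o) - 3 = -4 + o)
S = 4 (S = -42 + 46 = 4)
T = -16 (T = 4*(-4 + 0) = 4*(-4) = -16)
C = -16
-123*357 + C = -123*357 - 16 = -43911 - 16 = -43927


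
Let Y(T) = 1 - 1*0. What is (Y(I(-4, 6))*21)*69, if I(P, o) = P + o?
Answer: 1449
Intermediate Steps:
Y(T) = 1 (Y(T) = 1 + 0 = 1)
(Y(I(-4, 6))*21)*69 = (1*21)*69 = 21*69 = 1449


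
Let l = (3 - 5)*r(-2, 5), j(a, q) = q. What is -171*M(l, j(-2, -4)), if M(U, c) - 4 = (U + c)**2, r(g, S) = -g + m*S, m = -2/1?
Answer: -25308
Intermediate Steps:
m = -2 (m = -2*1 = -2)
r(g, S) = -g - 2*S
l = 16 (l = (3 - 5)*(-1*(-2) - 2*5) = -2*(2 - 10) = -2*(-8) = 16)
M(U, c) = 4 + (U + c)**2
-171*M(l, j(-2, -4)) = -171*(4 + (16 - 4)**2) = -171*(4 + 12**2) = -171*(4 + 144) = -171*148 = -25308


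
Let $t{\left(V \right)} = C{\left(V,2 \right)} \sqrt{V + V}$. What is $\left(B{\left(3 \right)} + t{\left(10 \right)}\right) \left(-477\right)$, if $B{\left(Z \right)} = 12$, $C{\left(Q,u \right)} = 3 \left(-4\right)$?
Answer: $-5724 + 11448 \sqrt{5} \approx 19875.0$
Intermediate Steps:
$C{\left(Q,u \right)} = -12$
$t{\left(V \right)} = - 12 \sqrt{2} \sqrt{V}$ ($t{\left(V \right)} = - 12 \sqrt{V + V} = - 12 \sqrt{2 V} = - 12 \sqrt{2} \sqrt{V}$)
$\left(B{\left(3 \right)} + t{\left(10 \right)}\right) \left(-477\right) = \left(12 - 12 \sqrt{2} \sqrt{10}\right) \left(-477\right) = \left(12 - 24 \sqrt{5}\right) \left(-477\right) = -5724 + 11448 \sqrt{5}$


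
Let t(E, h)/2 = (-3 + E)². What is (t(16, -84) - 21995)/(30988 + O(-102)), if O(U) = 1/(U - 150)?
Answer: -5457564/7808975 ≈ -0.69888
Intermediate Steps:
t(E, h) = 2*(-3 + E)²
O(U) = 1/(-150 + U)
(t(16, -84) - 21995)/(30988 + O(-102)) = (2*(-3 + 16)² - 21995)/(30988 + 1/(-150 - 102)) = (2*13² - 21995)/(30988 + 1/(-252)) = (2*169 - 21995)/(30988 - 1/252) = (338 - 21995)/(7808975/252) = -21657*252/7808975 = -5457564/7808975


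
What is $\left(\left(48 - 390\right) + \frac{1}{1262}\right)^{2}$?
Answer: $\frac{186281149609}{1592644} \approx 1.1696 \cdot 10^{5}$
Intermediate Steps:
$\left(\left(48 - 390\right) + \frac{1}{1262}\right)^{2} = \left(-342 + \frac{1}{1262}\right)^{2} = \left(- \frac{431603}{1262}\right)^{2} = \frac{186281149609}{1592644}$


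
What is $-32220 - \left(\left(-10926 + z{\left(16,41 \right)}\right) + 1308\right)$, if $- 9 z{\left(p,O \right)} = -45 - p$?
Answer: $- \frac{203479}{9} \approx -22609.0$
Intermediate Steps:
$z{\left(p,O \right)} = 5 + \frac{p}{9}$ ($z{\left(p,O \right)} = - \frac{-45 - p}{9} = 5 + \frac{p}{9}$)
$-32220 - \left(\left(-10926 + z{\left(16,41 \right)}\right) + 1308\right) = -32220 - \left(\left(-10926 + \left(5 + \frac{1}{9} \cdot 16\right)\right) + 1308\right) = -32220 - \left(\left(-10926 + \left(5 + \frac{16}{9}\right)\right) + 1308\right) = -32220 - \left(\left(-10926 + \frac{61}{9}\right) + 1308\right) = -32220 - \left(- \frac{98273}{9} + 1308\right) = -32220 - - \frac{86501}{9} = -32220 + \frac{86501}{9} = - \frac{203479}{9}$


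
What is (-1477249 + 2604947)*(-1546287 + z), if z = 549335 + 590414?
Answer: -458452089524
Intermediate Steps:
z = 1139749
(-1477249 + 2604947)*(-1546287 + z) = (-1477249 + 2604947)*(-1546287 + 1139749) = 1127698*(-406538) = -458452089524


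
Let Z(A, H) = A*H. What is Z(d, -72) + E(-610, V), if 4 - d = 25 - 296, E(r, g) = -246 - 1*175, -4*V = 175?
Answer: -20221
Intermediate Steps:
V = -175/4 (V = -1/4*175 = -175/4 ≈ -43.750)
E(r, g) = -421 (E(r, g) = -246 - 175 = -421)
d = 275 (d = 4 - (25 - 296) = 4 - 1*(-271) = 4 + 271 = 275)
Z(d, -72) + E(-610, V) = 275*(-72) - 421 = -19800 - 421 = -20221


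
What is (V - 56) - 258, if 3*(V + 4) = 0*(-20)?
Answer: -318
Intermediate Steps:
V = -4 (V = -4 + (0*(-20))/3 = -4 + (⅓)*0 = -4 + 0 = -4)
(V - 56) - 258 = (-4 - 56) - 258 = -60 - 258 = -318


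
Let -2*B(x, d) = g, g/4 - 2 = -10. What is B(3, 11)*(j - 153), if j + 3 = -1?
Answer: -2512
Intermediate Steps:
j = -4 (j = -3 - 1 = -4)
g = -32 (g = 8 + 4*(-10) = 8 - 40 = -32)
B(x, d) = 16 (B(x, d) = -½*(-32) = 16)
B(3, 11)*(j - 153) = 16*(-4 - 153) = 16*(-157) = -2512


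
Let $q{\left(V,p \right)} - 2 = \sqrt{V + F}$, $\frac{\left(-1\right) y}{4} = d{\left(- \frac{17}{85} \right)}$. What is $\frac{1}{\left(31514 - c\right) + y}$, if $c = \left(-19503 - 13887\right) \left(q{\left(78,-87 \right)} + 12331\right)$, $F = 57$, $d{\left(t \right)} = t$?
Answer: $\frac{2573939905}{1060025720838016069} - \frac{1252125 \sqrt{15}}{2120051441676032138} \approx 2.4259 \cdot 10^{-9}$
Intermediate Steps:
$y = \frac{4}{5}$ ($y = - 4 \left(- \frac{17}{85}\right) = - 4 \left(\left(-17\right) \frac{1}{85}\right) = \left(-4\right) \left(- \frac{1}{5}\right) = \frac{4}{5} \approx 0.8$)
$q{\left(V,p \right)} = 2 + \sqrt{57 + V}$ ($q{\left(V,p \right)} = 2 + \sqrt{V + 57} = 2 + \sqrt{57 + V}$)
$c = -411798870 - 100170 \sqrt{15}$ ($c = \left(-19503 - 13887\right) \left(\left(2 + \sqrt{57 + 78}\right) + 12331\right) = - 33390 \left(\left(2 + \sqrt{135}\right) + 12331\right) = - 33390 \left(\left(2 + 3 \sqrt{15}\right) + 12331\right) = - 33390 \left(12333 + 3 \sqrt{15}\right) = -411798870 - 100170 \sqrt{15} \approx -4.1219 \cdot 10^{8}$)
$\frac{1}{\left(31514 - c\right) + y} = \frac{1}{\left(31514 - \left(-411798870 - 100170 \sqrt{15}\right)\right) + \frac{4}{5}} = \frac{1}{\left(31514 + \left(411798870 + 100170 \sqrt{15}\right)\right) + \frac{4}{5}} = \frac{1}{\left(411830384 + 100170 \sqrt{15}\right) + \frac{4}{5}} = \frac{1}{\frac{2059151924}{5} + 100170 \sqrt{15}}$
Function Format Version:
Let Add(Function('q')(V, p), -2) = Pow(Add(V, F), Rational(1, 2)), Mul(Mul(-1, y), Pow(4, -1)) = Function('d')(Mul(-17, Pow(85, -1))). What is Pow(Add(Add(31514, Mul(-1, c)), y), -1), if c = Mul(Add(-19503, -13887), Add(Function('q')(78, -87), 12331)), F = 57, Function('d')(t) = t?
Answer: Add(Rational(2573939905, 1060025720838016069), Mul(Rational(-1252125, 2120051441676032138), Pow(15, Rational(1, 2)))) ≈ 2.4259e-9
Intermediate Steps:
y = Rational(4, 5) (y = Mul(-4, Mul(-17, Pow(85, -1))) = Mul(-4, Mul(-17, Rational(1, 85))) = Mul(-4, Rational(-1, 5)) = Rational(4, 5) ≈ 0.80000)
Function('q')(V, p) = Add(2, Pow(Add(57, V), Rational(1, 2))) (Function('q')(V, p) = Add(2, Pow(Add(V, 57), Rational(1, 2))) = Add(2, Pow(Add(57, V), Rational(1, 2))))
c = Add(-411798870, Mul(-100170, Pow(15, Rational(1, 2)))) (c = Mul(Add(-19503, -13887), Add(Add(2, Pow(Add(57, 78), Rational(1, 2))), 12331)) = Mul(-33390, Add(Add(2, Pow(135, Rational(1, 2))), 12331)) = Mul(-33390, Add(Add(2, Mul(3, Pow(15, Rational(1, 2)))), 12331)) = Mul(-33390, Add(12333, Mul(3, Pow(15, Rational(1, 2))))) = Add(-411798870, Mul(-100170, Pow(15, Rational(1, 2)))) ≈ -4.1219e+8)
Pow(Add(Add(31514, Mul(-1, c)), y), -1) = Pow(Add(Add(31514, Mul(-1, Add(-411798870, Mul(-100170, Pow(15, Rational(1, 2)))))), Rational(4, 5)), -1) = Pow(Add(Add(31514, Add(411798870, Mul(100170, Pow(15, Rational(1, 2))))), Rational(4, 5)), -1) = Pow(Add(Add(411830384, Mul(100170, Pow(15, Rational(1, 2)))), Rational(4, 5)), -1) = Pow(Add(Rational(2059151924, 5), Mul(100170, Pow(15, Rational(1, 2)))), -1)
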